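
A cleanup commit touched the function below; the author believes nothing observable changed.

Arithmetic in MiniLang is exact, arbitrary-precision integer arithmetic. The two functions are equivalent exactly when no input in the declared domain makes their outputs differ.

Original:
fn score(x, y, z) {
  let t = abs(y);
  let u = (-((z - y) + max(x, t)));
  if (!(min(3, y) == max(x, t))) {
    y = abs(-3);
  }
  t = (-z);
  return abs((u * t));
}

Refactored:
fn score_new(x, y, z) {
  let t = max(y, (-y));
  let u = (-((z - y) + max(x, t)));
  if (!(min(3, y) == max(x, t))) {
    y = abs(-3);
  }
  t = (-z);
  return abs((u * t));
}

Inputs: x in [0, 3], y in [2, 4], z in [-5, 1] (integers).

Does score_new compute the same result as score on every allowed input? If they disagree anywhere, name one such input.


Differences: min/max/abs usage differs — yet all 84 inputs agree.
verdict: equivalent


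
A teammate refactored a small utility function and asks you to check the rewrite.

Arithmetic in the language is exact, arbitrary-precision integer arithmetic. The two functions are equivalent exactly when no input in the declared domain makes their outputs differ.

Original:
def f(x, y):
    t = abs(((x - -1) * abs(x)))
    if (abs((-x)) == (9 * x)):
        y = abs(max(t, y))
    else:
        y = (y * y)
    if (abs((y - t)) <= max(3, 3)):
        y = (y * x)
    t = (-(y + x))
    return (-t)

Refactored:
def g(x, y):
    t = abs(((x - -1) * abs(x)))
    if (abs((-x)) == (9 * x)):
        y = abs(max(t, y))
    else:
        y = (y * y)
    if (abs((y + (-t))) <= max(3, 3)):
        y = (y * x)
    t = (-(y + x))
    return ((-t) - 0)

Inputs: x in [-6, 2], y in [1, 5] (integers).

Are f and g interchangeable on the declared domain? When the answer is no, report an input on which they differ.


Equivalent — the differences include arithmetic usage differs; constant usage differs, yet no declared input distinguishes the two.
As a probe, take x=-6, y=1: f runs t := 30 | (abs((-x)) == (9 * x)): false | y := 1 | (abs((y - t)) <= max(3, 3)): false | t := 5 | result -5; g runs t := 30 | (abs((-x)) == (9 * x)): false | y := 1 | (abs((y + (-t))) <= max(3, 3)): false | t := 5 | result -5; both end at -5.
Every one of the 45 inputs gives matching results.
verdict: equivalent


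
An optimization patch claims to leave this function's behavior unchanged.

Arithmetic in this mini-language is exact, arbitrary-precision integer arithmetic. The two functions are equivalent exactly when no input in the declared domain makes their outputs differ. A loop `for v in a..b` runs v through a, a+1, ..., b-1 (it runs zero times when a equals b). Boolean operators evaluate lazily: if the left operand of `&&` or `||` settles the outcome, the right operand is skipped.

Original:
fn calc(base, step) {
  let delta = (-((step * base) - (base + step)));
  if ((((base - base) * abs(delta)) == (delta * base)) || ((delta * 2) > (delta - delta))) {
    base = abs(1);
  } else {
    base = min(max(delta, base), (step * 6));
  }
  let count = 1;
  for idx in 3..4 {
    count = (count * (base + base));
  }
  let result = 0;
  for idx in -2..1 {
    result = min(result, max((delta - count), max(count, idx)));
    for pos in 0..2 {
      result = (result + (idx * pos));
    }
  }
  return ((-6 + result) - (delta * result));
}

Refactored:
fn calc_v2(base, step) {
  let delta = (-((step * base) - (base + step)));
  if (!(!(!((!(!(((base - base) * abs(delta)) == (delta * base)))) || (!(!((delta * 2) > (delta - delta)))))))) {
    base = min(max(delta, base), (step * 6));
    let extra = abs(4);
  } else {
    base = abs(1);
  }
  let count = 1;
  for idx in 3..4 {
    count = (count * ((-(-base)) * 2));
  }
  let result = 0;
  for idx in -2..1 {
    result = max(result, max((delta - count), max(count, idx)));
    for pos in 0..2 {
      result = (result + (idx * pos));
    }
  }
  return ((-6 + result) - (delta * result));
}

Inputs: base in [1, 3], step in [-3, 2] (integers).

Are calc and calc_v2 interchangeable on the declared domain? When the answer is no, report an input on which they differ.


These are not equivalent — on base=2, step=-3 the outputs split (6 vs -18).
calc: delta=5, then ((((base - base) * abs(delta)) == (delta * base)) || ((delta * 2) > (delta - delta))) is true, then base=1, then count=1, then (idx=3), then count=2, then result=0, then (idx=-2), then result=0, then (pos=0), then result=0, then (pos=1), then result=-2, then (idx=-1), then result=-2, then (pos=0), then result=-2, then (pos=1), then result=-3, then (idx=0), then result=-3, then (pos=0), then result=-3, then (pos=1), then result=-3, then returns 6
calc_v2: delta=5, then (!(!(!((!(!(((base - base) * abs(delta)) == (delta * base)))) || (!(!((delta * 2) > (delta - delta)))))))) is false, then base=1, then count=1, then (idx=3), then count=2, then result=0, then (idx=-2), then result=3, then (pos=0), then result=3, then (pos=1), then result=1, then (idx=-1), then result=3, then (pos=0), then result=3, then (pos=1), then result=2, then (idx=0), then result=3, then (pos=0), then result=3, then (pos=1), then result=3, then returns -18
verdict: not equivalent; witness: base=2, step=-3


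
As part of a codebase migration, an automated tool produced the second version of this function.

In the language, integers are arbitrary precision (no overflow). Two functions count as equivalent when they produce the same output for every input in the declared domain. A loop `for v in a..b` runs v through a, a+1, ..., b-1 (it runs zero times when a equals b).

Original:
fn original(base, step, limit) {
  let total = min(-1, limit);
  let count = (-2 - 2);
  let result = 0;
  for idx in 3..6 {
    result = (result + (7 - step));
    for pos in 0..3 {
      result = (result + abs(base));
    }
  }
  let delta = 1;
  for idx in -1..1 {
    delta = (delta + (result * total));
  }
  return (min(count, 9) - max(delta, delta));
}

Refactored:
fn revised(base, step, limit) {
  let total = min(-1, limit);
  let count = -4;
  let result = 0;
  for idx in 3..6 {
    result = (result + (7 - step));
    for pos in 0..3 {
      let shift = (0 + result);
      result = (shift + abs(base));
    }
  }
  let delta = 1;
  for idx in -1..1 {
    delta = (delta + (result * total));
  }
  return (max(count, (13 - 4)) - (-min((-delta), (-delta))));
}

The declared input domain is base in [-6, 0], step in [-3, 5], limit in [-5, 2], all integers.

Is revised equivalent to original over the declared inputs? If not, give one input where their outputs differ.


Take base=-6, step=-3, limit=-5.
original: total=-5, then count=-4, then result=0, then (idx=3), then result=10, then (pos=0), then result=16, then (pos=1), then result=22, then (pos=2), then result=28, then (idx=4), then result=38, then (pos=0), then result=44, then (pos=1), then result=50, then (pos=2), then result=56, then (idx=5), then result=66, then (pos=0), then result=72, then (pos=1), then result=78, then (pos=2), then result=84, then delta=1, then (idx=-1), then delta=-419, then (idx=0), then delta=-839, then returns 835
revised: total=-5, then count=-4, then result=0, then (idx=3), then result=10, then (pos=0), then shift=10, then result=16, then (pos=1), then shift=16, then result=22, then (pos=2), then shift=22, then result=28, then (idx=4), then result=38, then (pos=0), then shift=38, then result=44, then (pos=1), then shift=44, then result=50, then (pos=2), then shift=50, then result=56, then (idx=5), then result=66, then (pos=0), then shift=66, then result=72, then (pos=1), then shift=72, then result=78, then (pos=2), then shift=78, then result=84, then delta=1, then (idx=-1), then delta=-419, then (idx=0), then delta=-839, then returns 848
835 against 848: the behavior changed.
verdict: not equivalent; witness: base=-6, step=-3, limit=-5


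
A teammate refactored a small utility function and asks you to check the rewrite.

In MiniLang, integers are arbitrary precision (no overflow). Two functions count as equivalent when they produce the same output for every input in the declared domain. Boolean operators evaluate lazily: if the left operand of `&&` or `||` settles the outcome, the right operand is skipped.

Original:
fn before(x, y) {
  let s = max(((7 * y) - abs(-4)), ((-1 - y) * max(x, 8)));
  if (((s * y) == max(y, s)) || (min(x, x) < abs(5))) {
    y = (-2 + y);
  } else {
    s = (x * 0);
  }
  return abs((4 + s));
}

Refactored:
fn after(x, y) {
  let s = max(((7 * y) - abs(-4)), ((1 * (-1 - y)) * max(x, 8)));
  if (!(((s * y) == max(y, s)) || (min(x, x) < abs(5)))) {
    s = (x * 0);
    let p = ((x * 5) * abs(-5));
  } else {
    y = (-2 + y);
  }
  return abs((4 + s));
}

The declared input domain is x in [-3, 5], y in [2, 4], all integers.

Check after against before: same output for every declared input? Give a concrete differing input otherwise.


Although boolean connective usage differs, and local variable names differ, and constant usage differs, and statement counts differ, and arithmetic usage differs, and min/max/abs usage differs, 27/27 inputs agree.
verdict: equivalent


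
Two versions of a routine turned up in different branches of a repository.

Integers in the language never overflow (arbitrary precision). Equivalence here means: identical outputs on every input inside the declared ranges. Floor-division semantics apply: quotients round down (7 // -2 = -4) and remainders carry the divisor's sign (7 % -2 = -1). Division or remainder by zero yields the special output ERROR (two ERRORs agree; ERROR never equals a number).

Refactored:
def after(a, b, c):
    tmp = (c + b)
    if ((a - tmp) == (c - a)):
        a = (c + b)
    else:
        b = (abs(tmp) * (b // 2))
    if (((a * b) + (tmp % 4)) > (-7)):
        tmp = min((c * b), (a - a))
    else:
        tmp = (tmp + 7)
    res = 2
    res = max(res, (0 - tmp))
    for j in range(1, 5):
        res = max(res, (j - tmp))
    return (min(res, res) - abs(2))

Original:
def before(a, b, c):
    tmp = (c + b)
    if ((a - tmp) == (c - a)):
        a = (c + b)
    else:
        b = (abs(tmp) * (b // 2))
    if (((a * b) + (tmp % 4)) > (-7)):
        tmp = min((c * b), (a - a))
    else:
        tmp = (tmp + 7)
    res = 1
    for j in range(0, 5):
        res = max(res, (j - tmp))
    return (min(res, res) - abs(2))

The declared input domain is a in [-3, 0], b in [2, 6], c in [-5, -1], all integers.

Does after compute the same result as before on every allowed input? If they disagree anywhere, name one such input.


a=-3, b=2, c=-5 yields -1 from before but 0 from after.
verdict: not equivalent; witness: a=-3, b=2, c=-5


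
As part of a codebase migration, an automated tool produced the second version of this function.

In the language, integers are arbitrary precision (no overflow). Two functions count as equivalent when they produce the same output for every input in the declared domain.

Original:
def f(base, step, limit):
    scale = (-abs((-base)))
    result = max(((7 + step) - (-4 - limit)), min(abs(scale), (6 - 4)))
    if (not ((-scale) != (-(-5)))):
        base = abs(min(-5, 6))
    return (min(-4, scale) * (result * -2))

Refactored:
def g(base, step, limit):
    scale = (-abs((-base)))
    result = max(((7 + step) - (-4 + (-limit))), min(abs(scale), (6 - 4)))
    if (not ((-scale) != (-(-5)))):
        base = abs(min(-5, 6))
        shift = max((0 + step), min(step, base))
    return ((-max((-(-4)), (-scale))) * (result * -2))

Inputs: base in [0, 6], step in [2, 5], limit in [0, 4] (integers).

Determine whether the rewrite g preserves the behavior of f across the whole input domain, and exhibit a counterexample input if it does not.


Side by side, the visible changes include: arithmetic usage differs; and statement counts differ; and min/max/abs usage differs; and local variable names differ; and constant usage differs.
Tracing base=4, step=5, limit=2: f: scale becomes -4; next result becomes 18; next (not ((-scale) != (-(-5)))) evaluates to false; next final value 144 | g: scale becomes -4; next result becomes 18; next (not ((-scale) != (-(-5)))) evaluates to false; next final value 144 — matching result 144.
Sweeping the whole domain (140 inputs) finds no disagreement.
verdict: equivalent


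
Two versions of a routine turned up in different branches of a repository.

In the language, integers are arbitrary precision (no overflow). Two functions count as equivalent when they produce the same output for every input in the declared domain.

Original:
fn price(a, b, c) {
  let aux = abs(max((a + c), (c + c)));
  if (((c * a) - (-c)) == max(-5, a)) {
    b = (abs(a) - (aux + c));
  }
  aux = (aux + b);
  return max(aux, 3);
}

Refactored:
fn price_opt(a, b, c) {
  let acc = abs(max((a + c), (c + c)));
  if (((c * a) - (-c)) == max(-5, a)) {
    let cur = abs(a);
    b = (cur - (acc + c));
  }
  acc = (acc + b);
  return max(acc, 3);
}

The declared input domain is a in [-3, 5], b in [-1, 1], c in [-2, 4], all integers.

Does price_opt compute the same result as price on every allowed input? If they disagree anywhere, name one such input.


The two versions differ — the changes include local variable names differ, and statement counts differ.
One worked example (a=0, b=0, c=1) — price: aux becomes 2; next (((c * a) - (-c)) == max(-5, a)) evaluates to false; next aux becomes 2; next final value 3; price_opt: acc becomes 2; next (((c * a) - (-c)) == max(-5, a)) evaluates to false; next acc becomes 2; next final value 3; agreement on 3.
Every one of the 189 inputs gives matching results.
verdict: equivalent


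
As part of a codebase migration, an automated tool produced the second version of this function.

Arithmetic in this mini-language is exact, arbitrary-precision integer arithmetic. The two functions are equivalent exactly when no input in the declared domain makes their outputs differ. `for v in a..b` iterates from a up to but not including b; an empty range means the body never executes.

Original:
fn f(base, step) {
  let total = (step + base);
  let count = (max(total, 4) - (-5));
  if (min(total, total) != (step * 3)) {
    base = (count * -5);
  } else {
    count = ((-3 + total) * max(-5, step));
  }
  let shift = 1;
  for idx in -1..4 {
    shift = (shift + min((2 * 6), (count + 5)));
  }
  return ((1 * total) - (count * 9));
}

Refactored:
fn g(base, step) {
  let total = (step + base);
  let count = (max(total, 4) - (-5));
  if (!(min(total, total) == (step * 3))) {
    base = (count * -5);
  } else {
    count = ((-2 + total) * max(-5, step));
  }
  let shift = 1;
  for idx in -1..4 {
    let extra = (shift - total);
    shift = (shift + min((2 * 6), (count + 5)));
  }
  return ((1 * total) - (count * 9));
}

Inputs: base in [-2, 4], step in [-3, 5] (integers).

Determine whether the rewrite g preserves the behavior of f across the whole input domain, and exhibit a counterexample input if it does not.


Try base=-2, step=-1.
f: total = -3; count = 9; (min(total, total) != (step * 3)) -> false; count = 6; shift = 1; [idx=-1]; shift = 12; [idx=0]; shift = 23; [idx=1]; shift = 34; [idx=2]; shift = 45; [idx=3]; shift = 56; return -57
g: total = -3; count = 9; (!(min(total, total) == (step * 3))) -> false; count = 5; shift = 1; [idx=-1]; extra = 4; shift = 11; [idx=0]; extra = 14; shift = 21; [idx=1]; extra = 24; shift = 31; [idx=2]; extra = 34; shift = 41; [idx=3]; extra = 44; shift = 51; return -48
-57 != -48, so the rewrite changes behavior.
verdict: not equivalent; witness: base=-2, step=-1


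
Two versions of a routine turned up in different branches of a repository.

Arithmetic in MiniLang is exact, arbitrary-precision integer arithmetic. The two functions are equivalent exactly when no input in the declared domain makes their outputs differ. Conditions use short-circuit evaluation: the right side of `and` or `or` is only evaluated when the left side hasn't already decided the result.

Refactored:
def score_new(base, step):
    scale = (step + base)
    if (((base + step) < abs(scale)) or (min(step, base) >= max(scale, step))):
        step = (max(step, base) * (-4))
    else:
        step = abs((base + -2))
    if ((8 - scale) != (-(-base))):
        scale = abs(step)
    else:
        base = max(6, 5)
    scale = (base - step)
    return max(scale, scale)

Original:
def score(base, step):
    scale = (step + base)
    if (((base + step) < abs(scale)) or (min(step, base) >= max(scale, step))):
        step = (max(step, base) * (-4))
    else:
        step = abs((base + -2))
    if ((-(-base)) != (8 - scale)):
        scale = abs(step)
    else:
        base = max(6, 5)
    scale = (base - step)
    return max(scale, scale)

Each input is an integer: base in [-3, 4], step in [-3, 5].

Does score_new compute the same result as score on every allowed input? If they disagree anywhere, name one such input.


The two versions differ — the changes include same computation, different form.
Tracing base=0, step=-3: score: scale=-3, then (((base + step) < abs(scale)) or (min(step, base) >= max(scale, step))) is true, then step=0, then ((-(-base)) != (8 - scale)) is true, then scale=0, then scale=0, then returns 0 | score_new: scale=-3, then (((base + step) < abs(scale)) or (min(step, base) >= max(scale, step))) is true, then step=0, then ((8 - scale) != (-(-base))) is true, then scale=0, then scale=0, then returns 0 — matching result 0.
An exhaustive pass over the 72 declared inputs shows identical outputs.
verdict: equivalent


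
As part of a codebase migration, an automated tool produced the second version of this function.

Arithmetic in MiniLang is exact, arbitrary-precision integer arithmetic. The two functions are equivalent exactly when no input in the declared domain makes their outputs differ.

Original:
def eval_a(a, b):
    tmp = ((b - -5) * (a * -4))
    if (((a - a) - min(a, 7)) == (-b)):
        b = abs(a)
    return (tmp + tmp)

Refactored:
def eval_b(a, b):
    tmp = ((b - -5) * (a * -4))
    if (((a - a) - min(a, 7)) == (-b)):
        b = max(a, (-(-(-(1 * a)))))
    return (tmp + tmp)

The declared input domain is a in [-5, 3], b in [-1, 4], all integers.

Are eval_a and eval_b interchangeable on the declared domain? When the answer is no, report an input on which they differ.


This is a faithful refactor — arithmetic usage differs, plus min/max/abs usage differs, plus constant usage differs, but the computed results match everywhere.
Tracing a=2, b=1: eval_a: tmp := -48 | (((a - a) - min(a, 7)) == (-b)): false | result -96 | eval_b: tmp := -48 | (((a - a) - min(a, 7)) == (-b)): false | result -96 — matching result -96.
Every one of the 54 inputs gives matching results.
verdict: equivalent


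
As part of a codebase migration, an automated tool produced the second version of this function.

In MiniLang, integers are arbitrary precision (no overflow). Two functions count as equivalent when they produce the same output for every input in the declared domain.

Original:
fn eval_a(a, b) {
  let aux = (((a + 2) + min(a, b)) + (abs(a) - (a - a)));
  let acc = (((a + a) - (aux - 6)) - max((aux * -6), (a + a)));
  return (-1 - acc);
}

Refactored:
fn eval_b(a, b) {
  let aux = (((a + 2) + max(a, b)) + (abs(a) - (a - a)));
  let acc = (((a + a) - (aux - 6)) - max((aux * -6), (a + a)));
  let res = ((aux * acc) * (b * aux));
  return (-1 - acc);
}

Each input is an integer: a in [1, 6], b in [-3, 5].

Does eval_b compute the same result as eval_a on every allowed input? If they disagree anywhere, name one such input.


Not equivalent: a=1, b=-3 separates them (-6 vs -2).
eval_a: aux = 1; acc = 5; return -6
eval_b: aux = 5; acc = 1; res = -75; return -2
verdict: not equivalent; witness: a=1, b=-3


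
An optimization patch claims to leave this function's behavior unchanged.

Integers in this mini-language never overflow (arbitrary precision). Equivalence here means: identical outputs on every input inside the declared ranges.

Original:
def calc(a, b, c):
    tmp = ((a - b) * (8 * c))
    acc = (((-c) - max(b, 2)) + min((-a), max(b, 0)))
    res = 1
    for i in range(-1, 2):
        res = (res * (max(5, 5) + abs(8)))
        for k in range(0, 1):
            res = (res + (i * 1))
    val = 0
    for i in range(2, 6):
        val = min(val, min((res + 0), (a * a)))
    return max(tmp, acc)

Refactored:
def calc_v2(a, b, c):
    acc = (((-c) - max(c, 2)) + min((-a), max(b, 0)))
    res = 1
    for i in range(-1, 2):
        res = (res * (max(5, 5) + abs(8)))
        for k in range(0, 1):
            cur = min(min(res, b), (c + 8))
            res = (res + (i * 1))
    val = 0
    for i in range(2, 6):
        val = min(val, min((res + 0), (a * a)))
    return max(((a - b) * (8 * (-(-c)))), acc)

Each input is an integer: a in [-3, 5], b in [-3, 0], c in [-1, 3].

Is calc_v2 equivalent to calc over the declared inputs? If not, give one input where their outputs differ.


Take a=-3, b=-2, c=3.
calc: tmp := -24 | acc := -5 | res := 1 | iter i=-1: | res := 13 | iter k=0: | res := 12 | iter i=0: | res := 156 | iter k=0: | res := 156 | iter i=1: | res := 2028 | iter k=0: | res := 2029 | val := 0 | iter i=2: | val := 0 | iter i=3: | val := 0 | iter i=4: | val := 0 | iter i=5: | val := 0 | result -5
calc_v2: acc := -6 | res := 1 | iter i=-1: | res := 13 | iter k=0: | cur := -2 | res := 12 | iter i=0: | res := 156 | iter k=0: | cur := -2 | res := 156 | iter i=1: | res := 2028 | iter k=0: | cur := -2 | res := 2029 | val := 0 | iter i=2: | val := 0 | iter i=3: | val := 0 | iter i=4: | val := 0 | iter i=5: | val := 0 | result -6
-5 against -6: the behavior changed.
verdict: not equivalent; witness: a=-3, b=-2, c=3


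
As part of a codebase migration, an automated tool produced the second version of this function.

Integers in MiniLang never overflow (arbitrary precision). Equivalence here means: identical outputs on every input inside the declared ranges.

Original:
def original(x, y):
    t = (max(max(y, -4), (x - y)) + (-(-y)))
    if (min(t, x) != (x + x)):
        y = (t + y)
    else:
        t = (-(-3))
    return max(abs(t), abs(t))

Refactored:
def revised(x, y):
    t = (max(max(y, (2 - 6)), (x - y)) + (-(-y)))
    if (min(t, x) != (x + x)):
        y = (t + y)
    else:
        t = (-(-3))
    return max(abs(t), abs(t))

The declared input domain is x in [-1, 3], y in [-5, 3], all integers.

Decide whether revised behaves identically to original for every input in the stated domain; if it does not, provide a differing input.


Behavior is preserved: although constant usage differs, and arithmetic usage differs, the outputs never diverge.
One worked example (x=1, y=-3) — original: t becomes 1; next (min(t, x) != (x + x)) evaluates to true; next y becomes -2; next final value 1; revised: t becomes 1; next (min(t, x) != (x + x)) evaluates to true; next y becomes -2; next final value 1; agreement on 1.
An exhaustive pass over the 45 declared inputs shows identical outputs.
verdict: equivalent


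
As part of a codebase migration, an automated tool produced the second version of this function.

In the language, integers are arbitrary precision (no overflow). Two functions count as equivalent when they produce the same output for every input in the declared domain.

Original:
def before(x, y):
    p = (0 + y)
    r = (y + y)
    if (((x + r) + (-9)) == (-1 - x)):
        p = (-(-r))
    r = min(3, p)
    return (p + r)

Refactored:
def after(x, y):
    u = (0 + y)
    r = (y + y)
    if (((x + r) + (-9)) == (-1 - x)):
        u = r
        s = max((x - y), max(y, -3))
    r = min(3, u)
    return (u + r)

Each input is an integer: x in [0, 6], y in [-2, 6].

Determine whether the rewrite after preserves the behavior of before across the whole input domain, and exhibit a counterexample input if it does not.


Behavior is preserved: although min/max/abs usage differs; constant usage differs; arithmetic usage differs; local variable names differ; statement counts differ, the outputs never diverge.
Spot check at x=0, y=0 — before: p becomes 0; next r becomes 0; next (((x + r) + (-9)) == (-1 - x)) evaluates to false; next r becomes 0; next final value 0. after: u becomes 0; next r becomes 0; next (((x + r) + (-9)) == (-1 - x)) evaluates to false; next r becomes 0; next final value 0. Both give 0.
Checked all 63 inputs in the declared domain: the outputs agree on every one.
verdict: equivalent


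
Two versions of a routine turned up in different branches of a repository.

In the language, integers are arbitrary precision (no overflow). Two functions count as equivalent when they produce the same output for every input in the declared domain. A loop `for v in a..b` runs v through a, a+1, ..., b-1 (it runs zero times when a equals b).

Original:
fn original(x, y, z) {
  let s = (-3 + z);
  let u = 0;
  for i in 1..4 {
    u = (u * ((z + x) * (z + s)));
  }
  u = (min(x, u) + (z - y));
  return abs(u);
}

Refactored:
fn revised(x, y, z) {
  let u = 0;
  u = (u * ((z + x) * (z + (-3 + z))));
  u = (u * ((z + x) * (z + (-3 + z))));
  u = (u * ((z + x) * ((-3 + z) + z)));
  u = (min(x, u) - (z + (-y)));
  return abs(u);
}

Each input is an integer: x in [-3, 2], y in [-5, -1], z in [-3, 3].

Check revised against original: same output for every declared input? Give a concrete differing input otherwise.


Consider the input x=-3, y=-5, z=-3.
original: s=-6, then u=0, then (i=1), then u=0, then (i=2), then u=0, then (i=3), then u=0, then u=-1, then returns 1
revised: u=0, then u=0, then u=0, then u=0, then u=-5, then returns 5
1 against 5: the behavior changed.
verdict: not equivalent; witness: x=-3, y=-5, z=-3


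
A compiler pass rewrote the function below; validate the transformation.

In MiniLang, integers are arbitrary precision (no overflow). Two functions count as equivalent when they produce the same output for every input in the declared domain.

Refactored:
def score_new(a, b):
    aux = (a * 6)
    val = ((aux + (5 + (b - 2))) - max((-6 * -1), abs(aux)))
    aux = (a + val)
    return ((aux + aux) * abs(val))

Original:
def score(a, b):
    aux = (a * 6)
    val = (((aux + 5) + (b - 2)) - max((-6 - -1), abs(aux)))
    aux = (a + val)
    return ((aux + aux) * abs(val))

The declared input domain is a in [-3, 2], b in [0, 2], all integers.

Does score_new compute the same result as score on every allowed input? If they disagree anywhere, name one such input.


At a=0, b=0: score gives 18, score_new gives -18.
verdict: not equivalent; witness: a=0, b=0


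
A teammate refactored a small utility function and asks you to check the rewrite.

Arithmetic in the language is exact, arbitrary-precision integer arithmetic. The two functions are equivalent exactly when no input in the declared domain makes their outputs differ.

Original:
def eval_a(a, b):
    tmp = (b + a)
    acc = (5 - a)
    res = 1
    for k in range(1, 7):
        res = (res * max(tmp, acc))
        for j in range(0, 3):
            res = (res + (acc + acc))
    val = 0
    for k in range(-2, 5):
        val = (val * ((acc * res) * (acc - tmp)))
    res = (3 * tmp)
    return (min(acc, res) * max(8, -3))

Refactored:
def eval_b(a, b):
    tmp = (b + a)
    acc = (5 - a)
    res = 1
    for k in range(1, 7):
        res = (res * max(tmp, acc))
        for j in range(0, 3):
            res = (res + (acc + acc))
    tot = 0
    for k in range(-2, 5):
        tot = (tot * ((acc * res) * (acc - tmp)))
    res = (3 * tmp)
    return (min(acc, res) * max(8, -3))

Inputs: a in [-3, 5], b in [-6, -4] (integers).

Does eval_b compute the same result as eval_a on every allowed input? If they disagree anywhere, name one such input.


Equivalent — the differences include local variable names differ, yet no declared input distinguishes the two.
Tracing a=-3, b=-6: eval_a: tmp becomes -9; next acc becomes 8; next res becomes 1; next at k=1:; next res becomes 8; next at j=0:; next res becomes 24; next at j=1:; next res becomes 40; next at j=2:; next res becomes 56; next at k=2:; next res becomes 448; next at j=0:; next res becomes 464; next at j=1:; next res becomes 480; next at j=2:; next res becomes 496; next at k=3:; next res becomes 3968; next at j=0:; next res becomes 3984; next at j=1:; next res becomes 4000; next at j=2:; next res becomes 4016; next at k=4:; next res becomes 32128; next at j=0:; next res becomes 32144; next at j=1:; next res becomes 32160; next at j=2:; next res becomes 32176; next at k=5:; next res becomes 257408; next at j=0:; next res becomes 257424; next at j=1:; next res becomes 257440; next at j=2:; next res becomes 257456; next at k=6:; next res becomes 2059648; next at j=0:; next res becomes 2059664; next at j=1:; next res becomes 2059680; next at j=2:; next res becomes 2059696; next val becomes 0; next at k=-2:; next val becomes 0; next at k=-1:; next val becomes 0; next at k=0:; next val becomes 0; next at k=1:; next val becomes 0; next at k=2:; next val becomes 0; next at k=3:; next val becomes 0; next at k=4:; next val becomes 0; next res becomes -27; next final value -216 | eval_b: tmp becomes -9; next acc becomes 8; next res becomes 1; next at k=1:; next res becomes 8; next at j=0:; next res becomes 24; next at j=1:; next res becomes 40; next at j=2:; next res becomes 56; next at k=2:; next res becomes 448; next at j=0:; next res becomes 464; next at j=1:; next res becomes 480; next at j=2:; next res becomes 496; next at k=3:; next res becomes 3968; next at j=0:; next res becomes 3984; next at j=1:; next res becomes 4000; next at j=2:; next res becomes 4016; next at k=4:; next res becomes 32128; next at j=0:; next res becomes 32144; next at j=1:; next res becomes 32160; next at j=2:; next res becomes 32176; next at k=5:; next res becomes 257408; next at j=0:; next res becomes 257424; next at j=1:; next res becomes 257440; next at j=2:; next res becomes 257456; next at k=6:; next res becomes 2059648; next at j=0:; next res becomes 2059664; next at j=1:; next res becomes 2059680; next at j=2:; next res becomes 2059696; next tot becomes 0; next at k=-2:; next tot becomes 0; next at k=-1:; next tot becomes 0; next at k=0:; next tot becomes 0; next at k=1:; next tot becomes 0; next at k=2:; next tot becomes 0; next at k=3:; next tot becomes 0; next at k=4:; next tot becomes 0; next res becomes -27; next final value -216 — matching result -216.
Sweeping the whole domain (27 inputs) finds no disagreement.
verdict: equivalent


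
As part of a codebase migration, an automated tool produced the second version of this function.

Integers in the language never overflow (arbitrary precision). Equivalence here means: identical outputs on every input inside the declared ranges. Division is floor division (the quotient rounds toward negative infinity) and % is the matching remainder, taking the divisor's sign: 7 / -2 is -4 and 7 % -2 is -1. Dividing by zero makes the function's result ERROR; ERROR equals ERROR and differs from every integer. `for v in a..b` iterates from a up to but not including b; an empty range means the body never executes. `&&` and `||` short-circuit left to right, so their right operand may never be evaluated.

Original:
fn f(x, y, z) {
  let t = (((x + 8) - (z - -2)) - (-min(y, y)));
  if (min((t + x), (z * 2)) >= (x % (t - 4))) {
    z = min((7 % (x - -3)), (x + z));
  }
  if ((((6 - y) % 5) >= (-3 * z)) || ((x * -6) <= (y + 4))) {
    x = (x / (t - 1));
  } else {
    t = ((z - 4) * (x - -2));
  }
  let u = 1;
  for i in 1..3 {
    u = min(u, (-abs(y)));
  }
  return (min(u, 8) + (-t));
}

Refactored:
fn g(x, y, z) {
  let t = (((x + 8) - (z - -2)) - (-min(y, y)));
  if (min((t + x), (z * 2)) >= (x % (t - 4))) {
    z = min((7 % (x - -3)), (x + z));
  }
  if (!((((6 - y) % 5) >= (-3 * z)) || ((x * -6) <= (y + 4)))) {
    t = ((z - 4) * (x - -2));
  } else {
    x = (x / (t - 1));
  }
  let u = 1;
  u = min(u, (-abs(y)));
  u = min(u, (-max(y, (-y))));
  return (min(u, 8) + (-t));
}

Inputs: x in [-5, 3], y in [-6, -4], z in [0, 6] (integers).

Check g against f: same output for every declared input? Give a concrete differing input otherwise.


This is a faithful refactor — boolean connective usage differs; local variable names differ; loop structure differs; min/max/abs usage differs, but the computed results match everywhere.
Tracing x=2, y=-5, z=5: f: t := -2 | (min((t + x), (z * 2)) >= (x % (t - 4))): true | z := 2 | ((((6 - y) % 5) >= (-3 * z)) || ((x * -6) <= (y + 4))): true | x := -1 | u := 1 | iter i=1: | u := -5 | iter i=2: | u := -5 | result -3 | g: t := -2 | (min((t + x), (z * 2)) >= (x % (t - 4))): true | z := 2 | (!((((6 - y) % 5) >= (-3 * z)) || ((x * -6) <= (y + 4)))): false | x := -1 | u := 1 | u := -5 | u := -5 | result -3 — matching result -3.
Across all 189 domain points the two functions coincide.
verdict: equivalent


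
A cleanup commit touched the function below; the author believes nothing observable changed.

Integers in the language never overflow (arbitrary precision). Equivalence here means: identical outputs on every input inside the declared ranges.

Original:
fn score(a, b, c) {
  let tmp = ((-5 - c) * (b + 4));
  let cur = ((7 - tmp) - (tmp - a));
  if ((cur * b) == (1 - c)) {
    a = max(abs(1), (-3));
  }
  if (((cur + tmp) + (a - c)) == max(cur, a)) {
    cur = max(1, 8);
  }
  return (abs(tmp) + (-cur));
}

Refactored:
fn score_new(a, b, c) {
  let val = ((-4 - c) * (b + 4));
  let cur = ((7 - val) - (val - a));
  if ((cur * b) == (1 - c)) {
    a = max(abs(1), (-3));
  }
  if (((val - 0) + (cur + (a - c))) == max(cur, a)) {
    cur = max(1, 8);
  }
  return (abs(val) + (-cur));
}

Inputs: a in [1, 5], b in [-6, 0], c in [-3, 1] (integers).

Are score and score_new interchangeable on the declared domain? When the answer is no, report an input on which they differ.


At a=1, b=-6, c=-3: score gives 4, score_new gives -2.
verdict: not equivalent; witness: a=1, b=-6, c=-3


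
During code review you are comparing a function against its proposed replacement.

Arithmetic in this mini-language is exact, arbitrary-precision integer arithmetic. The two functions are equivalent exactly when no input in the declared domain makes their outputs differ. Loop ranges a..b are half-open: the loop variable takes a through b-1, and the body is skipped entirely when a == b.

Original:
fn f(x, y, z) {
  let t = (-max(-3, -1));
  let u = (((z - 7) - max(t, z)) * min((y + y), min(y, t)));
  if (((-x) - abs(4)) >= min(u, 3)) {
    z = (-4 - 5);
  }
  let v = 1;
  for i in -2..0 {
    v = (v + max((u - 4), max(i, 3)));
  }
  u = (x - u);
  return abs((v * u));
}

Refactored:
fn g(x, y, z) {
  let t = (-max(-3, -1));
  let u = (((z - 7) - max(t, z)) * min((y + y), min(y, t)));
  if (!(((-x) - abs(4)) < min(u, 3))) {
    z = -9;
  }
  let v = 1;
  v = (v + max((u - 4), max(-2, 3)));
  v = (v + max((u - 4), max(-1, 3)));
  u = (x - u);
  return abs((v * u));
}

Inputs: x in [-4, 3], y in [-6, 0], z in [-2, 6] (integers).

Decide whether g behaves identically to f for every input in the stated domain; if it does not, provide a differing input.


Changes here: constant usage differs, and loop structure differs, and comparison usage differs, and min/max/abs usage differs, and boolean connective usage differs, and arithmetic usage differs, and local variable names differ; the full 504-point sweep finds no disagreement.
verdict: equivalent


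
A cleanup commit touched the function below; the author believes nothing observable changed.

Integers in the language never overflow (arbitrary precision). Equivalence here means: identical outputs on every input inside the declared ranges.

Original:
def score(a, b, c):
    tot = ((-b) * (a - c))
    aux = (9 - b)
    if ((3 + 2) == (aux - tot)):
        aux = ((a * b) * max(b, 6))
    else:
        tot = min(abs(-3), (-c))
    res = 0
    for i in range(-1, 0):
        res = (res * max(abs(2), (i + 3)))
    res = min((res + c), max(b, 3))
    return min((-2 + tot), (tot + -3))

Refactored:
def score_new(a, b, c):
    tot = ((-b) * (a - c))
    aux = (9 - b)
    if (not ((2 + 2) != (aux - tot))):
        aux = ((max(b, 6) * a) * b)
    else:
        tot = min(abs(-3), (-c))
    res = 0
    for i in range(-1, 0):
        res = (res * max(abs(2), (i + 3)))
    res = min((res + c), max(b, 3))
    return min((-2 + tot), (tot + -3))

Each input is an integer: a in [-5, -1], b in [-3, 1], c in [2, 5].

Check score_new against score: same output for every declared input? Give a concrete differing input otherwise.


Consider the input a=-2, b=1, c=2.
score: tot := 4 | aux := 8 | ((3 + 2) == (aux - tot)): false | tot := -2 | res := 0 | iter i=-1: | res := 0 | res := 2 | result -5
score_new: tot := 4 | aux := 8 | (not ((2 + 2) != (aux - tot))): true | aux := -12 | res := 0 | iter i=-1: | res := 0 | res := 2 | result 1
-5 vs 1 — the two versions disagree here.
verdict: not equivalent; witness: a=-2, b=1, c=2


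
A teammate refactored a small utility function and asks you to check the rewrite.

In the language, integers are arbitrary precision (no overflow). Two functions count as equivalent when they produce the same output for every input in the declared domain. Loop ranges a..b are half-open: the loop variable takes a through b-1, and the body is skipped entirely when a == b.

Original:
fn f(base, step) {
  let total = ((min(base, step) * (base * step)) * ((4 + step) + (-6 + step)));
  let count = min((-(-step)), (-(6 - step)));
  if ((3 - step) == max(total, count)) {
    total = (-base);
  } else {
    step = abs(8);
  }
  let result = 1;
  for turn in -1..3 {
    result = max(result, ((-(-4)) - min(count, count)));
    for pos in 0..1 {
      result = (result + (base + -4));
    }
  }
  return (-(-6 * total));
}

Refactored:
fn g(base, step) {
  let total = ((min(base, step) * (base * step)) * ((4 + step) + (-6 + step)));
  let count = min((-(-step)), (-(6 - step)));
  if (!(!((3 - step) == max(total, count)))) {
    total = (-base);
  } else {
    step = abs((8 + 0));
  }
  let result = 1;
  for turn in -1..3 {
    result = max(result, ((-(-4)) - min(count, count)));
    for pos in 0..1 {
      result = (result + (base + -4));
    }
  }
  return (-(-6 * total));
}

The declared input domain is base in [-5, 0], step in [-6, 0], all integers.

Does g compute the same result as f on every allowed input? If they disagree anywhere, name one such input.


Comparing the listings, the differences include: arithmetic usage differs; and constant usage differs; and boolean connective usage differs.
One worked example (base=0, step=-1) — f: total := 0 | count := -7 | ((3 - step) == max(total, count)): false | step := 8 | result := 1 | iter turn=-1: | result := 11 | iter pos=0: | result := 7 | iter turn=0: | result := 11 | iter pos=0: | result := 7 | iter turn=1: | result := 11 | iter pos=0: | result := 7 | iter turn=2: | result := 11 | iter pos=0: | result := 7 | result 0; g: total := 0 | count := -7 | (!(!((3 - step) == max(total, count)))): false | step := 8 | result := 1 | iter turn=-1: | result := 11 | iter pos=0: | result := 7 | iter turn=0: | result := 11 | iter pos=0: | result := 7 | iter turn=1: | result := 11 | iter pos=0: | result := 7 | iter turn=2: | result := 11 | iter pos=0: | result := 7 | result 0; agreement on 0.
Every one of the 42 inputs gives matching results.
verdict: equivalent


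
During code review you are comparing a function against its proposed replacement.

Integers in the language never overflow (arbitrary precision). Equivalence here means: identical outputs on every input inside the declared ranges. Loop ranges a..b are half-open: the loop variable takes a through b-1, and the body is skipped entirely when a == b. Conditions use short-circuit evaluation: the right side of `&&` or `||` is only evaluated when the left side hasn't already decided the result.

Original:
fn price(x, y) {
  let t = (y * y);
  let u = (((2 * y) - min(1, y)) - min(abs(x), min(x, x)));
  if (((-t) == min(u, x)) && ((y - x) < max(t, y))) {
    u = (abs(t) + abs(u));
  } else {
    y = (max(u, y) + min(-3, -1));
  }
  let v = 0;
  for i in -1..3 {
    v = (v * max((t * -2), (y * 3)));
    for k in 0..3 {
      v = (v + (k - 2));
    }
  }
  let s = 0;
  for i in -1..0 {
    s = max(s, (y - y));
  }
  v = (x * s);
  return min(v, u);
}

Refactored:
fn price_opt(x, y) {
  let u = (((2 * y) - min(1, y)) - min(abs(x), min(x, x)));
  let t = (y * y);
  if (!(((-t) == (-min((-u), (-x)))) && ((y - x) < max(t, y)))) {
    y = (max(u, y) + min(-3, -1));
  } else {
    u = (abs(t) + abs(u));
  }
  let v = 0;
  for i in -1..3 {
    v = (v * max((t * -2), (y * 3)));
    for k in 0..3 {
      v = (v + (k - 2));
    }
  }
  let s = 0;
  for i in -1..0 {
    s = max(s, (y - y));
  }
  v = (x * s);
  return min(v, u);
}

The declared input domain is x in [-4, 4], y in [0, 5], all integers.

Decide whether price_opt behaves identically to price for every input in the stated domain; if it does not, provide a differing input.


The rewrite breaks on x=2, y=1, where the results are 0 and -1.
price: t becomes 1; next u becomes -1; next (((-t) == min(u, x)) && ((y - x) < max(t, y))) evaluates to true; next u becomes 2; next v becomes 0; next at i=-1:; next v becomes 0; next at k=0:; next v becomes -2; next at k=1:; next v becomes -3; next at k=2:; next v becomes -3; next at i=0:; next v becomes -9; next at k=0:; next v becomes -11; next at k=1:; next v becomes -12; next at k=2:; next v becomes -12; next at i=1:; next v becomes -36; next at k=0:; next v becomes -38; next at k=1:; next v becomes -39; next at k=2:; next v becomes -39; next at i=2:; next v becomes -117; next at k=0:; next v becomes -119; next at k=1:; next v becomes -120; next at k=2:; next v becomes -120; next s becomes 0; next at i=-1:; next s becomes 0; next v becomes 0; next final value 0
price_opt: u becomes -1; next t becomes 1; next (!(((-t) == (-min((-u), (-x)))) && ((y - x) < max(t, y)))) evaluates to true; next y becomes -2; next v becomes 0; next at i=-1:; next v becomes 0; next at k=0:; next v becomes -2; next at k=1:; next v becomes -3; next at k=2:; next v becomes -3; next at i=0:; next v becomes 6; next at k=0:; next v becomes 4; next at k=1:; next v becomes 3; next at k=2:; next v becomes 3; next at i=1:; next v becomes -6; next at k=0:; next v becomes -8; next at k=1:; next v becomes -9; next at k=2:; next v becomes -9; next at i=2:; next v becomes 18; next at k=0:; next v becomes 16; next at k=1:; next v becomes 15; next at k=2:; next v becomes 15; next s becomes 0; next at i=-1:; next s becomes 0; next v becomes 0; next final value -1
verdict: not equivalent; witness: x=2, y=1
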